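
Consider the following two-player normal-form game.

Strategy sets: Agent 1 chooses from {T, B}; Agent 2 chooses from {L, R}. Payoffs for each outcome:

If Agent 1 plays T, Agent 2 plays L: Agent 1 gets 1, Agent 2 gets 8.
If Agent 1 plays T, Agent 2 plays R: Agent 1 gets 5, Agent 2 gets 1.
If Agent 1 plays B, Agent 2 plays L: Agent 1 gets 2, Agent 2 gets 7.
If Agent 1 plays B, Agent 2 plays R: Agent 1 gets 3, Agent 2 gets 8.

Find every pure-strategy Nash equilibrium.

This game has no pure Nash equilibrium.

Agent 1 against L: payoffs 1, 2 → best response B.
Agent 1 against R: payoffs 5, 3 → best response T.
Agent 2 against T: payoffs 8, 1 → best response L.
Agent 2 against B: payoffs 7, 8 → best response R.
No profile is a mutual best response for all players.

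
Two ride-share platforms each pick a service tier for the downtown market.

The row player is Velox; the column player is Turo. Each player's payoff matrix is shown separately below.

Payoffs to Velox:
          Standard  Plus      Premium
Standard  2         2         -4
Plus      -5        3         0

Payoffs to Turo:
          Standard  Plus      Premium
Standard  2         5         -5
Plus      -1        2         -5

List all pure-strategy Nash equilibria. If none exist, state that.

The unique pure-strategy Nash equilibrium is (Plus, Plus).

Velox against Standard: payoffs 2, -5 → best response Standard.
Velox against Plus: payoffs 2, 3 → best response Plus.
Velox against Premium: payoffs -4, 0 → best response Plus.
Turo against Standard: payoffs 2, 5, -5 → best response Plus.
Turo against Plus: payoffs -1, 2, -5 → best response Plus.
Mutual best responses: (Plus, Plus).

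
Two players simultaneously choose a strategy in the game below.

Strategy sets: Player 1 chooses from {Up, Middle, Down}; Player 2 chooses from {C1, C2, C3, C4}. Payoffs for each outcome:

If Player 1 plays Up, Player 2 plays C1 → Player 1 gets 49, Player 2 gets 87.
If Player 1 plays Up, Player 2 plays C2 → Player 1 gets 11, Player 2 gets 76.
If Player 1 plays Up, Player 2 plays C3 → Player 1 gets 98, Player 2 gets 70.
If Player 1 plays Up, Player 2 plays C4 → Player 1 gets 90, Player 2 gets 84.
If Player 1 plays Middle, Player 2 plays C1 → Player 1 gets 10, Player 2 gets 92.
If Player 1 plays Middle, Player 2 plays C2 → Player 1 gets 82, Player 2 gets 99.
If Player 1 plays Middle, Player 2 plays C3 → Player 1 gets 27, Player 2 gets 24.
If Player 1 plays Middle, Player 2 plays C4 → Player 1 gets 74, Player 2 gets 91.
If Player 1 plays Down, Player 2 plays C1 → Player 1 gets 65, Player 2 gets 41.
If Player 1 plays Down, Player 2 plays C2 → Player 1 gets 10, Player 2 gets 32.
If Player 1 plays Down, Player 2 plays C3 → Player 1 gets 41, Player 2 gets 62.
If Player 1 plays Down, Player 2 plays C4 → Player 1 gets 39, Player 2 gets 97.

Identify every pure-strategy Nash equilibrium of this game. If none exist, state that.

Check each profile: it is a Nash equilibrium iff no player can strictly gain by switching unilaterally.
(Up, C1): Player 1 can switch to Down (49 → 65). Not NE.
(Up, C2): Player 1 can switch to Middle (11 → 82). Not NE.
(Up, C3): Player 2 can switch to C1 (70 → 87). Not NE.
(Up, C4): Player 2 can switch to C1 (84 → 87). Not NE.
(Middle, C1): Player 1 can switch to Up (10 → 49). Not NE.
(Middle, C2): Player 1 gets 82, best alternative 11; Player 2 gets 99, best alternative 92. No profitable deviation — NE.
(Middle, C3): Player 1 can switch to Up (27 → 98). Not NE.
(Middle, C4): Player 1 can switch to Up (74 → 90). Not NE.
(Down, C1): Player 2 can switch to C3 (41 → 62). Not NE.
(Down, C2): Player 1 can switch to Up (10 → 11). Not NE.
(Down, C3): Player 1 can switch to Up (41 → 98). Not NE.
(Down, C4): Player 1 can switch to Up (39 → 90). Not NE.

(Middle, C2)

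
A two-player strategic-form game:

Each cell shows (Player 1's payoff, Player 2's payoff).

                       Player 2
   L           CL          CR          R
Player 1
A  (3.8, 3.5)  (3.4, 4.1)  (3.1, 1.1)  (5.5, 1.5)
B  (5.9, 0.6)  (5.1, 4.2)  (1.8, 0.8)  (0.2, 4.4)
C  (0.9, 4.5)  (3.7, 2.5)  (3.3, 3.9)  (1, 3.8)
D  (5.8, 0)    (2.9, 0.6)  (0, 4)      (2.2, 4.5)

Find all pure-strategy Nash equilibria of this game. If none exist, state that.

This game has no pure Nash equilibrium.

For each strategy profile, look for a profitable unilateral deviation.
(A, L): Player 1 can switch to B (3.8 → 5.9). Not NE.
(A, CL): Player 1 can switch to B (3.4 → 5.1). Not NE.
(A, CR): Player 1 can switch to C (3.1 → 3.3). Not NE.
(A, R): Player 2 can switch to L (1.5 → 3.5). Not NE.
(B, L): Player 2 can switch to CL (0.6 → 4.2). Not NE.
(B, CL): Player 2 can switch to R (4.2 → 4.4). Not NE.
(B, CR): Player 1 can switch to A (1.8 → 3.1). Not NE.
(B, R): Player 1 can switch to A (0.2 → 5.5). Not NE.
(The remaining 8 profiles each have a profitable deviation by the same check.)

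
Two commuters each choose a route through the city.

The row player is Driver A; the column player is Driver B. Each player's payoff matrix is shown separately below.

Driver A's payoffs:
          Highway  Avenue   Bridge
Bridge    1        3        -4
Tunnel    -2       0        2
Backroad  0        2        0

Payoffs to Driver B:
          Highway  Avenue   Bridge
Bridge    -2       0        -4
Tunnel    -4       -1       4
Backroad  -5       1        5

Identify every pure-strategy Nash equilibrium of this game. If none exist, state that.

The pure Nash equilibria are (Bridge, Avenue) and (Tunnel, Bridge).

Driver A against Highway: payoffs 1, -2, 0 → best response Bridge.
Driver A against Avenue: payoffs 3, 0, 2 → best response Bridge.
Driver A against Bridge: payoffs -4, 2, 0 → best response Tunnel.
Driver B against Bridge: payoffs -2, 0, -4 → best response Avenue.
Driver B against Tunnel: payoffs -4, -1, 4 → best response Bridge.
Driver B against Backroad: payoffs -5, 1, 5 → best response Bridge.
Mutual best responses: (Bridge, Avenue); (Tunnel, Bridge).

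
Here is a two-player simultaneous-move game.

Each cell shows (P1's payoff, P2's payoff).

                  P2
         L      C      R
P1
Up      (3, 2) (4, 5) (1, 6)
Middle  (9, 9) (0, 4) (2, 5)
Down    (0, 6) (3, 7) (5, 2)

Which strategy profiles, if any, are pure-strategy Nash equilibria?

For each player, find the best response to each opponent profile; mutual best responses are the pure NE.
P1 against L: payoffs 3, 9, 0 → best response Middle.
P1 against C: payoffs 4, 0, 3 → best response Up.
P1 against R: payoffs 1, 2, 5 → best response Down.
P2 against Up: payoffs 2, 5, 6 → best response R.
P2 against Middle: payoffs 9, 4, 5 → best response L.
P2 against Down: payoffs 6, 7, 2 → best response C.
Mutual best responses: (Middle, L).

(Middle, L)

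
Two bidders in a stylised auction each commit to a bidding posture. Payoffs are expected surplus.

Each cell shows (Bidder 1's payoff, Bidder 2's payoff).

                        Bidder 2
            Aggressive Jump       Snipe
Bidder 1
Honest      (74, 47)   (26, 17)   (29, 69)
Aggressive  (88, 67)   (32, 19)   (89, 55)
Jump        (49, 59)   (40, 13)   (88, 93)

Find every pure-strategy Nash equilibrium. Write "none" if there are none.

For each player, find the best response to each opponent profile; mutual best responses are the pure NE.
Bidder 1 against Aggressive: payoffs 74, 88, 49 → best response Aggressive.
Bidder 1 against Jump: payoffs 26, 32, 40 → best response Jump.
Bidder 1 against Snipe: payoffs 29, 89, 88 → best response Aggressive.
Bidder 2 against Honest: payoffs 47, 17, 69 → best response Snipe.
Bidder 2 against Aggressive: payoffs 67, 19, 55 → best response Aggressive.
Bidder 2 against Jump: payoffs 59, 13, 93 → best response Snipe.
Mutual best responses: (Aggressive, Aggressive).

Pure NE: (Aggressive, Aggressive)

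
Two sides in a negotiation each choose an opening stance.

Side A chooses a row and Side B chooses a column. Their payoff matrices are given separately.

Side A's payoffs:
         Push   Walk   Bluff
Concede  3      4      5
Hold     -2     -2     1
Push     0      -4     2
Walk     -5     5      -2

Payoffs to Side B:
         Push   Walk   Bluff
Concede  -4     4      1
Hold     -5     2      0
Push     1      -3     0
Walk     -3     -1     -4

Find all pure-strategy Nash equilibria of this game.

(Concede, Push): Side B can switch to Walk (-4 → 4). Not NE.
(Concede, Walk): Side A can switch to Walk (4 → 5). Not NE.
(Concede, Bluff): Side B can switch to Walk (1 → 4). Not NE.
(Hold, Push): Side A can switch to Concede (-2 → 3). Not NE.
(Hold, Walk): Side A can switch to Concede (-2 → 4). Not NE.
(Hold, Bluff): Side A can switch to Concede (1 → 5). Not NE.
(Push, Push): Side A can switch to Concede (0 → 3). Not NE.
(Push, Walk): Side A can switch to Concede (-4 → 4). Not NE.
(Walk, Walk): Side A gets 5, best alternative 4; Side B gets -1, best alternative -3. No profitable deviation — NE.
(The remaining 3 profiles each have a profitable deviation by the same check.)

(Walk, Walk)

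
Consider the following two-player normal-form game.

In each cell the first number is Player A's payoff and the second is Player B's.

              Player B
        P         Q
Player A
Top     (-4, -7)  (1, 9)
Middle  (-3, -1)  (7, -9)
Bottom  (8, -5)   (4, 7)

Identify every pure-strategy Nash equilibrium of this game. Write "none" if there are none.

There is no pure-strategy Nash equilibrium.

Player A against P: payoffs -4, -3, 8 → best response Bottom.
Player A against Q: payoffs 1, 7, 4 → best response Middle.
Player B against Top: payoffs -7, 9 → best response Q.
Player B against Middle: payoffs -1, -9 → best response P.
Player B against Bottom: payoffs -5, 7 → best response Q.
No profile is a mutual best response for all players.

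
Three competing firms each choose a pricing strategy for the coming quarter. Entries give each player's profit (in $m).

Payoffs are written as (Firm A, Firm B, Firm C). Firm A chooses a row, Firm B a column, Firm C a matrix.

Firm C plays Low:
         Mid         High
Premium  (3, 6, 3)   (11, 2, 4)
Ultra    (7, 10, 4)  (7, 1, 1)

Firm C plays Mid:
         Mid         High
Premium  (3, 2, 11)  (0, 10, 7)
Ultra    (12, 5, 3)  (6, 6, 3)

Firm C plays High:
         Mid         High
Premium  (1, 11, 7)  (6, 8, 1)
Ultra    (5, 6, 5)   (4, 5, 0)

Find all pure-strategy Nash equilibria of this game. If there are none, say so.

Mark each player's best response to every combination of opponents' strategies; a profile where every player is best-responding is a pure Nash equilibrium.
Firm A against (Mid, Low): payoffs 3, 7 → best response Ultra.
Firm A against (Mid, Mid): payoffs 3, 12 → best response Ultra.
Firm A against (Mid, High): payoffs 1, 5 → best response Ultra.
Firm A against (High, Low): payoffs 11, 7 → best response Premium.
Firm A against (High, Mid): payoffs 0, 6 → best response Ultra.
Firm A against (High, High): payoffs 6, 4 → best response Premium.
Firm B against (Premium, Low): payoffs 6, 2 → best response Mid.
Firm B against (Premium, Mid): payoffs 2, 10 → best response High.
Firm B against (Premium, High): payoffs 11, 8 → best response Mid.
Firm B against (Ultra, Low): payoffs 10, 1 → best response Mid.
Firm B against (Ultra, Mid): payoffs 5, 6 → best response High.
Firm B against (Ultra, High): payoffs 6, 5 → best response Mid.
Firm C against (Premium, Mid): payoffs 3, 11, 7 → best response Mid.
Firm C against (Premium, High): payoffs 4, 7, 1 → best response Mid.
Firm C against (Ultra, Mid): payoffs 4, 3, 5 → best response High.
Firm C against (Ultra, High): payoffs 1, 3, 0 → best response Mid.
Mutual best responses: (Ultra, Mid, High); (Ultra, High, Mid).

The pure Nash equilibria are (Ultra, Mid, High) and (Ultra, High, Mid).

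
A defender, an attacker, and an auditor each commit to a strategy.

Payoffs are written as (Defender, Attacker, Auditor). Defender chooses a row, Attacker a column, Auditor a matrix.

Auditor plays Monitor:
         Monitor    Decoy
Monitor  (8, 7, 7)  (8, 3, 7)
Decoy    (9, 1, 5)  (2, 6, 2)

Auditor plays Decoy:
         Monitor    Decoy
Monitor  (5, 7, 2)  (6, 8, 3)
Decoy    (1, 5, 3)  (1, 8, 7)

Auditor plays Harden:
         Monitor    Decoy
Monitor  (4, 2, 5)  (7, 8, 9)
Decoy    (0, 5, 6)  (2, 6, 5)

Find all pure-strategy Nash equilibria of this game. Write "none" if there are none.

Defender against (Monitor, Monitor): payoffs 8, 9 → best response Decoy.
Defender against (Monitor, Decoy): payoffs 5, 1 → best response Monitor.
Defender against (Monitor, Harden): payoffs 4, 0 → best response Monitor.
Defender against (Decoy, Monitor): payoffs 8, 2 → best response Monitor.
Defender against (Decoy, Decoy): payoffs 6, 1 → best response Monitor.
Defender against (Decoy, Harden): payoffs 7, 2 → best response Monitor.
Attacker against (Monitor, Monitor): payoffs 7, 3 → best response Monitor.
Attacker against (Monitor, Decoy): payoffs 7, 8 → best response Decoy.
Attacker against (Monitor, Harden): payoffs 2, 8 → best response Decoy.
Attacker against (Decoy, Monitor): payoffs 1, 6 → best response Decoy.
Attacker against (Decoy, Decoy): payoffs 5, 8 → best response Decoy.
Attacker against (Decoy, Harden): payoffs 5, 6 → best response Decoy.
Auditor against (Monitor, Monitor): payoffs 7, 2, 5 → best response Monitor.
Auditor against (Monitor, Decoy): payoffs 7, 3, 9 → best response Harden.
Auditor against (Decoy, Monitor): payoffs 5, 3, 6 → best response Harden.
Auditor against (Decoy, Decoy): payoffs 2, 7, 5 → best response Decoy.
Mutual best responses: (Monitor, Decoy, Harden).

Pure NE: (Monitor, Decoy, Harden)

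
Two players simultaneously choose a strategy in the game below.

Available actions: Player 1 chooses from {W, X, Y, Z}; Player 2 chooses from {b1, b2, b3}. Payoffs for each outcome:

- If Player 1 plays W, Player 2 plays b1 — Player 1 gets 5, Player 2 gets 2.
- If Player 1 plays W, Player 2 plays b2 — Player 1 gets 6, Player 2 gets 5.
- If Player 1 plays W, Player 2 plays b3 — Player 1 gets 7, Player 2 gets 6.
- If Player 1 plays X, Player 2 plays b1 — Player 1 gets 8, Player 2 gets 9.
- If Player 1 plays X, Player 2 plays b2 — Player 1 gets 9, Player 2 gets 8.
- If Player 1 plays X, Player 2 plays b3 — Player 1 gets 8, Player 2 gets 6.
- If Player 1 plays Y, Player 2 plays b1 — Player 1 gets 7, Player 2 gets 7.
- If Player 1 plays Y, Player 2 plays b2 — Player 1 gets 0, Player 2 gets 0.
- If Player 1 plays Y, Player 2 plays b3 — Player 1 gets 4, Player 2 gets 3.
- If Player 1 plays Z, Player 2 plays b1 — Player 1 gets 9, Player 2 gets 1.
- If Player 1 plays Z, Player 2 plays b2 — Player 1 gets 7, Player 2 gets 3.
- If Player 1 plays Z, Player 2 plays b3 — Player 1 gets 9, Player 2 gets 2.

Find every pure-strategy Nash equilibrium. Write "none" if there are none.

For each player, find the best response to each opponent profile; mutual best responses are the pure NE.
Player 1 against b1: payoffs 5, 8, 7, 9 → best response Z.
Player 1 against b2: payoffs 6, 9, 0, 7 → best response X.
Player 1 against b3: payoffs 7, 8, 4, 9 → best response Z.
Player 2 against W: payoffs 2, 5, 6 → best response b3.
Player 2 against X: payoffs 9, 8, 6 → best response b1.
Player 2 against Y: payoffs 7, 0, 3 → best response b1.
Player 2 against Z: payoffs 1, 3, 2 → best response b2.
No profile is a mutual best response for all players.

This game has no pure Nash equilibrium.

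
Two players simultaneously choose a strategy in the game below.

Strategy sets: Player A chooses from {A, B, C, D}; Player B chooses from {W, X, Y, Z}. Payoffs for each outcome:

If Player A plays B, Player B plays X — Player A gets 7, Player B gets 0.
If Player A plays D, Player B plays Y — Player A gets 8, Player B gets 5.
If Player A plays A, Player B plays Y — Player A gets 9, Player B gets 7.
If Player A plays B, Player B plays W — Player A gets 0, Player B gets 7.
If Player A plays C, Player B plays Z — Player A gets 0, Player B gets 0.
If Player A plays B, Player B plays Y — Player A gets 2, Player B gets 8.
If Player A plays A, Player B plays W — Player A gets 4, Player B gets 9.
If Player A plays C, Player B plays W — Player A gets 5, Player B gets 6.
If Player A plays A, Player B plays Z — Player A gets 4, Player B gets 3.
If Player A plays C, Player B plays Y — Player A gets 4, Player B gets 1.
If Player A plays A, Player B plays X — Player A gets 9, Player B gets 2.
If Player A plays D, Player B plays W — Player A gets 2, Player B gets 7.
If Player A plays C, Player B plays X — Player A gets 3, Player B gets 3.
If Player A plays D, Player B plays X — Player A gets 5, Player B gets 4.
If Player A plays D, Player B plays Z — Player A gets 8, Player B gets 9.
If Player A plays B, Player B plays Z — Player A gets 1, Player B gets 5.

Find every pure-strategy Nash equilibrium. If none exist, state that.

For each strategy profile, look for a profitable unilateral deviation.
(A, W): Player A can switch to C (4 → 5). Not NE.
(A, X): Player B can switch to W (2 → 9). Not NE.
(A, Y): Player B can switch to W (7 → 9). Not NE.
(A, Z): Player A can switch to D (4 → 8). Not NE.
(B, W): Player A can switch to A (0 → 4). Not NE.
(B, X): Player A can switch to A (7 → 9). Not NE.
(B, Y): Player A can switch to A (2 → 9). Not NE.
(B, Z): Player A can switch to A (1 → 4). Not NE.
(C, W): Player A gets 5, best alternative 4; Player B gets 6, best alternative 3. No profitable deviation — NE.
(C, X): Player A can switch to A (3 → 9). Not NE.
(C, Y): Player A can switch to A (4 → 9). Not NE.
(C, Z): Player A can switch to A (0 → 4). Not NE.
(D, W): Player A can switch to A (2 → 4). Not NE.
(D, Z): Player A gets 8, best alternative 4; Player B gets 9, best alternative 7. No profitable deviation — NE.
(The remaining 2 profiles each have a profitable deviation by the same check.)

The pure Nash equilibria are (C, W), (D, Z).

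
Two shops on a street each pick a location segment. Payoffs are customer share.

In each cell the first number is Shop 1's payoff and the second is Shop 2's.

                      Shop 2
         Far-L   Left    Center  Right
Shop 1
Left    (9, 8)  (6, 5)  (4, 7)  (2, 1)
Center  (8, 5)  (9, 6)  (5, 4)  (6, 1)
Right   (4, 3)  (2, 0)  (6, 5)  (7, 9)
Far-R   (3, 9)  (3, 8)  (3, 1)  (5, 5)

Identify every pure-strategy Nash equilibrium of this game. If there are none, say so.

The pure Nash equilibria are (Left, Far-L); (Center, Left); (Right, Right).

Shop 1 against Far-L: payoffs 9, 8, 4, 3 → best response Left.
Shop 1 against Left: payoffs 6, 9, 2, 3 → best response Center.
Shop 1 against Center: payoffs 4, 5, 6, 3 → best response Right.
Shop 1 against Right: payoffs 2, 6, 7, 5 → best response Right.
Shop 2 against Left: payoffs 8, 5, 7, 1 → best response Far-L.
Shop 2 against Center: payoffs 5, 6, 4, 1 → best response Left.
Shop 2 against Right: payoffs 3, 0, 5, 9 → best response Right.
Shop 2 against Far-R: payoffs 9, 8, 1, 5 → best response Far-L.
Mutual best responses: (Left, Far-L); (Center, Left); (Right, Right).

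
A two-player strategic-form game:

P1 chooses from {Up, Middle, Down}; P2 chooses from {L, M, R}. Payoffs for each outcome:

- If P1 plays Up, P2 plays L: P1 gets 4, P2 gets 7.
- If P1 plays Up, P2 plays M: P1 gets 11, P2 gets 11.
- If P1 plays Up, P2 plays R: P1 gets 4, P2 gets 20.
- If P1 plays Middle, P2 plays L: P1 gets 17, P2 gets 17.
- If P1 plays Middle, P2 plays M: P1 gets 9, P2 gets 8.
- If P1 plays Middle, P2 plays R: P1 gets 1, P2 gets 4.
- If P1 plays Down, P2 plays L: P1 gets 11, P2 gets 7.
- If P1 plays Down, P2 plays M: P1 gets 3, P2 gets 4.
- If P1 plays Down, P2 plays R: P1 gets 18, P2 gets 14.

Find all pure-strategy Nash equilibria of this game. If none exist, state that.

(Middle, L) and (Down, R)

P1 against L: payoffs 4, 17, 11 → best response Middle.
P1 against M: payoffs 11, 9, 3 → best response Up.
P1 against R: payoffs 4, 1, 18 → best response Down.
P2 against Up: payoffs 7, 11, 20 → best response R.
P2 against Middle: payoffs 17, 8, 4 → best response L.
P2 against Down: payoffs 7, 4, 14 → best response R.
Mutual best responses: (Middle, L); (Down, R).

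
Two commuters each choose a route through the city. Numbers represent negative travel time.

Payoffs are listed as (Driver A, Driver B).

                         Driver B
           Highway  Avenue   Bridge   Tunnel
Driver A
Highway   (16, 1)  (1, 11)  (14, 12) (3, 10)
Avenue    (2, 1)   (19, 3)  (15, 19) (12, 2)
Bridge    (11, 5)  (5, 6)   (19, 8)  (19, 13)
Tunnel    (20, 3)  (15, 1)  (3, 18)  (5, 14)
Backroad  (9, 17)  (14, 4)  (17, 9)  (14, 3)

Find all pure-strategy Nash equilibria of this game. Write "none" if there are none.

(Highway, Highway): Driver A can switch to Tunnel (16 → 20). Not NE.
(Highway, Avenue): Driver A can switch to Avenue (1 → 19). Not NE.
(Highway, Bridge): Driver A can switch to Avenue (14 → 15). Not NE.
(Highway, Tunnel): Driver A can switch to Avenue (3 → 12). Not NE.
(Avenue, Highway): Driver A can switch to Highway (2 → 16). Not NE.
(Avenue, Avenue): Driver B can switch to Bridge (3 → 19). Not NE.
(Avenue, Bridge): Driver A can switch to Bridge (15 → 19). Not NE.
(Avenue, Tunnel): Driver A can switch to Bridge (12 → 19). Not NE.
(Bridge, Tunnel): Driver A gets 19, best alternative 14; Driver B gets 13, best alternative 8. No profitable deviation — NE.
(The remaining 11 profiles each have a profitable deviation by the same check.)

(Bridge, Tunnel)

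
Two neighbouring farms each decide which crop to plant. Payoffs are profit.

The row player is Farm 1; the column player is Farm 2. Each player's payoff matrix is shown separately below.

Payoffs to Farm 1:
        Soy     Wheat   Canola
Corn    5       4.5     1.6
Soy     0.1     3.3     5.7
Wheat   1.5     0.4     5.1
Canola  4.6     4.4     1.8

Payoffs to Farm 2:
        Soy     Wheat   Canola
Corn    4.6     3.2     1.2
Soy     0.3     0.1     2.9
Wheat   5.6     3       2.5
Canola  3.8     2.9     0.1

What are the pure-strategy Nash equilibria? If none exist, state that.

Pure-strategy Nash equilibria: (Corn, Soy) and (Soy, Canola)

Check each profile: it is a Nash equilibrium iff no player can strictly gain by switching unilaterally.
(Corn, Soy): Farm 1 gets 5, best alternative 4.6; Farm 2 gets 4.6, best alternative 3.2. No profitable deviation — NE.
(Corn, Wheat): Farm 2 can switch to Soy (3.2 → 4.6). Not NE.
(Corn, Canola): Farm 1 can switch to Soy (1.6 → 5.7). Not NE.
(Soy, Soy): Farm 1 can switch to Corn (0.1 → 5). Not NE.
(Soy, Wheat): Farm 1 can switch to Corn (3.3 → 4.5). Not NE.
(Soy, Canola): Farm 1 gets 5.7, best alternative 5.1; Farm 2 gets 2.9, best alternative 0.3. No profitable deviation — NE.
(Wheat, Soy): Farm 1 can switch to Corn (1.5 → 5). Not NE.
(Wheat, Wheat): Farm 1 can switch to Corn (0.4 → 4.5). Not NE.
(Wheat, Canola): Farm 1 can switch to Soy (5.1 → 5.7). Not NE.
(Canola, Soy): Farm 1 can switch to Corn (4.6 → 5). Not NE.
(Canola, Wheat): Farm 1 can switch to Corn (4.4 → 4.5). Not NE.
(Canola, Canola): Farm 1 can switch to Soy (1.8 → 5.7). Not NE.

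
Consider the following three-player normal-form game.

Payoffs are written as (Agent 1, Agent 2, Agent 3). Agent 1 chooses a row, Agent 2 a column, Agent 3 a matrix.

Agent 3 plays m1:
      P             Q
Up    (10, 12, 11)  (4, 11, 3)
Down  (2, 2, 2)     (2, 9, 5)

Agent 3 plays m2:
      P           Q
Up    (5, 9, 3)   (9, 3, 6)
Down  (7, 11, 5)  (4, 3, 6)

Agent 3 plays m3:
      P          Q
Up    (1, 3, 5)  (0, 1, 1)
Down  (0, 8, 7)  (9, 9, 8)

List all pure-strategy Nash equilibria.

Agent 1 against (P, m1): payoffs 10, 2 → best response Up.
Agent 1 against (P, m2): payoffs 5, 7 → best response Down.
Agent 1 against (P, m3): payoffs 1, 0 → best response Up.
Agent 1 against (Q, m1): payoffs 4, 2 → best response Up.
Agent 1 against (Q, m2): payoffs 9, 4 → best response Up.
Agent 1 against (Q, m3): payoffs 0, 9 → best response Down.
Agent 2 against (Up, m1): payoffs 12, 11 → best response P.
Agent 2 against (Up, m2): payoffs 9, 3 → best response P.
Agent 2 against (Up, m3): payoffs 3, 1 → best response P.
Agent 2 against (Down, m1): payoffs 2, 9 → best response Q.
Agent 2 against (Down, m2): payoffs 11, 3 → best response P.
Agent 2 against (Down, m3): payoffs 8, 9 → best response Q.
Agent 3 against (Up, P): payoffs 11, 3, 5 → best response m1.
Agent 3 against (Up, Q): payoffs 3, 6, 1 → best response m2.
Agent 3 against (Down, P): payoffs 2, 5, 7 → best response m3.
Agent 3 against (Down, Q): payoffs 5, 6, 8 → best response m3.
Mutual best responses: (Up, P, m1); (Down, Q, m3).

The pure Nash equilibria are (Up, P, m1); (Down, Q, m3).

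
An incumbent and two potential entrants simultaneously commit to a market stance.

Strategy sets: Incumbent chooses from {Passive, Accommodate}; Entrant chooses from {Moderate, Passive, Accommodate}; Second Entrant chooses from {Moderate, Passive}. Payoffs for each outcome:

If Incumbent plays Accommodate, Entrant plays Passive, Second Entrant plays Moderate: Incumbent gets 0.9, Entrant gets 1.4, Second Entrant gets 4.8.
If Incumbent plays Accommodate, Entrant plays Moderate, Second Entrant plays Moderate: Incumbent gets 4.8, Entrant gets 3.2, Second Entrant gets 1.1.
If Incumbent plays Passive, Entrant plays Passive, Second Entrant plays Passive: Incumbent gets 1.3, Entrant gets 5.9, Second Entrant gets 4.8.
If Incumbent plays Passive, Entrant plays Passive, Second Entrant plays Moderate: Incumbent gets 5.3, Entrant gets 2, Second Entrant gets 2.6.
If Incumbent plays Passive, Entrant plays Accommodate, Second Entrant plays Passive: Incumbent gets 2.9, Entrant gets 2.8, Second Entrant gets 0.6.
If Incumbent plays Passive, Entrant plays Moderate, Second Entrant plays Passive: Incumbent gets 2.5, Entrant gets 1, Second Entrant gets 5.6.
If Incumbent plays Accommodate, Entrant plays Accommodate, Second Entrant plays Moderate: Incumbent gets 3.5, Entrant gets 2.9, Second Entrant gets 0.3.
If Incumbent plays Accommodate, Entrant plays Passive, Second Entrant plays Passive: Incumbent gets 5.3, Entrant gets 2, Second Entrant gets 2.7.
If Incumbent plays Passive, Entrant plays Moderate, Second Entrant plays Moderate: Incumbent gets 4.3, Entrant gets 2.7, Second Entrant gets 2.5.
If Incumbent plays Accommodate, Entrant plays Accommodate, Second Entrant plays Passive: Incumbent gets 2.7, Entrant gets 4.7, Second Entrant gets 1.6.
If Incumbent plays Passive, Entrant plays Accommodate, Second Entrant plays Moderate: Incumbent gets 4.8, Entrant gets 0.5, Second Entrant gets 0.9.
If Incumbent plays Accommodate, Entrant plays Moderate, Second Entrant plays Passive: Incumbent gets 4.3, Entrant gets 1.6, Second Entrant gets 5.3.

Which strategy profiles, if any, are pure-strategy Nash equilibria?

There is no pure-strategy Nash equilibrium.

(Passive, Moderate, Moderate): Incumbent can switch to Accommodate (4.3 → 4.8). Not NE.
(Passive, Moderate, Passive): Incumbent can switch to Accommodate (2.5 → 4.3). Not NE.
(Passive, Passive, Moderate): Entrant can switch to Moderate (2 → 2.7). Not NE.
(Passive, Passive, Passive): Incumbent can switch to Accommodate (1.3 → 5.3). Not NE.
(Passive, Accommodate, Moderate): Entrant can switch to Moderate (0.5 → 2.7). Not NE.
(Passive, Accommodate, Passive): Entrant can switch to Passive (2.8 → 5.9). Not NE.
(The remaining 6 profiles each have a profitable deviation by the same check.)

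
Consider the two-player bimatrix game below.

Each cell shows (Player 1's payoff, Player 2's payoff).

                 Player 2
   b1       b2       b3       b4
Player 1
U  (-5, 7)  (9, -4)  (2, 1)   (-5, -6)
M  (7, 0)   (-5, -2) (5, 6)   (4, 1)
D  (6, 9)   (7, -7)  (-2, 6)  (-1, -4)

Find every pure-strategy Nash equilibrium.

The unique pure-strategy Nash equilibrium is (M, b3).

(U, b1): Player 1 can switch to M (-5 → 7). Not NE.
(U, b2): Player 2 can switch to b1 (-4 → 7). Not NE.
(U, b3): Player 1 can switch to M (2 → 5). Not NE.
(U, b4): Player 1 can switch to M (-5 → 4). Not NE.
(M, b1): Player 2 can switch to b3 (0 → 6). Not NE.
(M, b2): Player 1 can switch to U (-5 → 9). Not NE.
(M, b3): Player 1 gets 5, best alternative 2; Player 2 gets 6, best alternative 1. No profitable deviation — NE.
(M, b4): Player 2 can switch to b3 (1 → 6). Not NE.
(D, b1): Player 1 can switch to M (6 → 7). Not NE.
(D, b2): Player 1 can switch to U (7 → 9). Not NE.
(D, b3): Player 1 can switch to U (-2 → 2). Not NE.
(D, b4): Player 1 can switch to M (-1 → 4). Not NE.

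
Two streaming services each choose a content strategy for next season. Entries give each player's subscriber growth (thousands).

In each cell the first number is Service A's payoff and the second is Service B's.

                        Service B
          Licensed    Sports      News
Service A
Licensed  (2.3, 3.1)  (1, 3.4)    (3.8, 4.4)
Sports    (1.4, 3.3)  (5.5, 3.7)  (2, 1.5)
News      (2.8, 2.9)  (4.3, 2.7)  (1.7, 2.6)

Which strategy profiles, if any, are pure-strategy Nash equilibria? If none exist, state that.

(Licensed, Licensed): Service A can switch to News (2.3 → 2.8). Not NE.
(Licensed, Sports): Service A can switch to Sports (1 → 5.5). Not NE.
(Licensed, News): Service A gets 3.8, best alternative 2; Service B gets 4.4, best alternative 3.4. No profitable deviation — NE.
(Sports, Licensed): Service A can switch to Licensed (1.4 → 2.3). Not NE.
(Sports, Sports): Service A gets 5.5, best alternative 4.3; Service B gets 3.7, best alternative 3.3. No profitable deviation — NE.
(Sports, News): Service A can switch to Licensed (2 → 3.8). Not NE.
(News, Licensed): Service A gets 2.8, best alternative 2.3; Service B gets 2.9, best alternative 2.7. No profitable deviation — NE.
(News, Sports): Service A can switch to Sports (4.3 → 5.5). Not NE.
(News, News): Service A can switch to Licensed (1.7 → 3.8). Not NE.

Pure-strategy Nash equilibria: (Licensed, News) and (Sports, Sports) and (News, Licensed)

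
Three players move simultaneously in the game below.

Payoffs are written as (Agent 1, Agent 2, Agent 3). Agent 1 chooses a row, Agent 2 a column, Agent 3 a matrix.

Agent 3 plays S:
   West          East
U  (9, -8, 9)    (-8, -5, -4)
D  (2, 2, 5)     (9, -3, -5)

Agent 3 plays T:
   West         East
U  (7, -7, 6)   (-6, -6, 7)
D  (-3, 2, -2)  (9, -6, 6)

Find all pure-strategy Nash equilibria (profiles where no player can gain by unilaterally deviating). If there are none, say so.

Check each profile: it is a Nash equilibrium iff no player can strictly gain by switching unilaterally.
(U, West, S): Agent 2 can switch to East (-8 → -5). Not NE.
(U, West, T): Agent 2 can switch to East (-7 → -6). Not NE.
(U, East, S): Agent 1 can switch to D (-8 → 9). Not NE.
(U, East, T): Agent 1 can switch to D (-6 → 9). Not NE.
(D, West, S): Agent 1 can switch to U (2 → 9). Not NE.
(D, West, T): Agent 1 can switch to U (-3 → 7). Not NE.
(The remaining 2 profiles each have a profitable deviation by the same check.)

This game has no pure Nash equilibrium.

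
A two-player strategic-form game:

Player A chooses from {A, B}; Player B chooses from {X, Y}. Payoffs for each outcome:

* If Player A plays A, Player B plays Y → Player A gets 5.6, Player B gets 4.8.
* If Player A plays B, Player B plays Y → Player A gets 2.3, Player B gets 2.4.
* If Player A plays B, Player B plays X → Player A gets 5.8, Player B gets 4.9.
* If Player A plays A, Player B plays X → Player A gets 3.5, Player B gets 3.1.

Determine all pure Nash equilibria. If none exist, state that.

Mark each player's best response to every combination of opponents' strategies; a profile where every player is best-responding is a pure Nash equilibrium.
Player A against X: payoffs 3.5, 5.8 → best response B.
Player A against Y: payoffs 5.6, 2.3 → best response A.
Player B against A: payoffs 3.1, 4.8 → best response Y.
Player B against B: payoffs 4.9, 2.4 → best response X.
Mutual best responses: (A, Y); (B, X).

(A, Y) and (B, X)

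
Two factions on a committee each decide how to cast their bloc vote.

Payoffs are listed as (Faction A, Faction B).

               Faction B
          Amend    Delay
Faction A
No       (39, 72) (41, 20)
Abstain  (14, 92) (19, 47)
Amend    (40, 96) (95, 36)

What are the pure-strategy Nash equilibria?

The unique pure-strategy Nash equilibrium is (Amend, Amend).

Faction A against Amend: payoffs 39, 14, 40 → best response Amend.
Faction A against Delay: payoffs 41, 19, 95 → best response Amend.
Faction B against No: payoffs 72, 20 → best response Amend.
Faction B against Abstain: payoffs 92, 47 → best response Amend.
Faction B against Amend: payoffs 96, 36 → best response Amend.
Mutual best responses: (Amend, Amend).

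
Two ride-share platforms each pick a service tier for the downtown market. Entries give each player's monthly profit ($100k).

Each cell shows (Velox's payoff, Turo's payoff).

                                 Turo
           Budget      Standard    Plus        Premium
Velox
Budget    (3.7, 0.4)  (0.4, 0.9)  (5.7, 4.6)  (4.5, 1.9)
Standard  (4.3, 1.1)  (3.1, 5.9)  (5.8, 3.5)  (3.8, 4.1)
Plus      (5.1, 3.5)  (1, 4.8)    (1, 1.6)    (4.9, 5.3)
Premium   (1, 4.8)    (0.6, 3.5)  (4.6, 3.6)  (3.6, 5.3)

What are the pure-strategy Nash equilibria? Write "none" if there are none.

(Standard, Standard) and (Plus, Premium)

For each player, find the best response to each opponent profile; mutual best responses are the pure NE.
Velox against Budget: payoffs 3.7, 4.3, 5.1, 1 → best response Plus.
Velox against Standard: payoffs 0.4, 3.1, 1, 0.6 → best response Standard.
Velox against Plus: payoffs 5.7, 5.8, 1, 4.6 → best response Standard.
Velox against Premium: payoffs 4.5, 3.8, 4.9, 3.6 → best response Plus.
Turo against Budget: payoffs 0.4, 0.9, 4.6, 1.9 → best response Plus.
Turo against Standard: payoffs 1.1, 5.9, 3.5, 4.1 → best response Standard.
Turo against Plus: payoffs 3.5, 4.8, 1.6, 5.3 → best response Premium.
Turo against Premium: payoffs 4.8, 3.5, 3.6, 5.3 → best response Premium.
Mutual best responses: (Standard, Standard); (Plus, Premium).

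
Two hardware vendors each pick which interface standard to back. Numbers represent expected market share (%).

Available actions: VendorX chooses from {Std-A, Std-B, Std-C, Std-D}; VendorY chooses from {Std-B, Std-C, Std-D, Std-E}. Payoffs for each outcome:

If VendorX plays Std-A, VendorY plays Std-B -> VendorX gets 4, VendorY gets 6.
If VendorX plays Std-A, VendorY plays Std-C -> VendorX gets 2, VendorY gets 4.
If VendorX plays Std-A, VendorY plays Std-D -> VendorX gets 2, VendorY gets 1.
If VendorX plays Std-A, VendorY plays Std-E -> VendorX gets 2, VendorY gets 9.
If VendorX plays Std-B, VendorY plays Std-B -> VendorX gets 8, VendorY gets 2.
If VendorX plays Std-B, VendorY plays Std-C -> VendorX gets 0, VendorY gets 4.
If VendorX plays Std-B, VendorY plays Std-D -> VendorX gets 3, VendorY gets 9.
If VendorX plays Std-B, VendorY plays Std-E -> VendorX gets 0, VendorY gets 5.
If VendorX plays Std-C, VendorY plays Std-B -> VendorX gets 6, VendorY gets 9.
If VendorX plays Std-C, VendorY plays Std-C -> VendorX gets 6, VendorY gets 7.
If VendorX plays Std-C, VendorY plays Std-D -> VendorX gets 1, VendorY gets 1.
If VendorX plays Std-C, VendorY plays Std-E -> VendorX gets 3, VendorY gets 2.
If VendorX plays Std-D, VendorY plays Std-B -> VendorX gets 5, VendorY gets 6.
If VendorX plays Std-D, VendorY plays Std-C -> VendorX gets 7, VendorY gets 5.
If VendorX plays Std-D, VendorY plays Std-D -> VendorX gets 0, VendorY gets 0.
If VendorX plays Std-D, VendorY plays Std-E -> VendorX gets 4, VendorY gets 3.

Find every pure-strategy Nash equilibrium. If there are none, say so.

(Std-A, Std-B): VendorX can switch to Std-B (4 → 8). Not NE.
(Std-A, Std-C): VendorX can switch to Std-C (2 → 6). Not NE.
(Std-A, Std-D): VendorX can switch to Std-B (2 → 3). Not NE.
(Std-A, Std-E): VendorX can switch to Std-C (2 → 3). Not NE.
(Std-B, Std-B): VendorY can switch to Std-C (2 → 4). Not NE.
(Std-B, Std-C): VendorX can switch to Std-A (0 → 2). Not NE.
(Std-B, Std-D): VendorX gets 3, best alternative 2; VendorY gets 9, best alternative 5. No profitable deviation — NE.
(Std-B, Std-E): VendorX can switch to Std-A (0 → 2). Not NE.
(Std-C, Std-B): VendorX can switch to Std-B (6 → 8). Not NE.
(Std-C, Std-C): VendorX can switch to Std-D (6 → 7). Not NE.
(Std-C, Std-D): VendorX can switch to Std-A (1 → 2). Not NE.
(Std-C, Std-E): VendorX can switch to Std-D (3 → 4). Not NE.
(Std-D, Std-B): VendorX can switch to Std-B (5 → 8). Not NE.
(The remaining 3 profiles each have a profitable deviation by the same check.)

Pure NE: (Std-B, Std-D)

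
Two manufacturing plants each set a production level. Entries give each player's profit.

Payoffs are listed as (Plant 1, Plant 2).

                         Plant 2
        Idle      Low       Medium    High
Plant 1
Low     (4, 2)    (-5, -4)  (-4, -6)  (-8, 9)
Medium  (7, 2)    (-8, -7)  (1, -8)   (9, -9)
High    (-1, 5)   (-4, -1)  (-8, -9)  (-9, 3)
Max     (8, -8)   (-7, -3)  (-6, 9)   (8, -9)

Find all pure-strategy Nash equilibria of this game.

none

Plant 1 against Idle: payoffs 4, 7, -1, 8 → best response Max.
Plant 1 against Low: payoffs -5, -8, -4, -7 → best response High.
Plant 1 against Medium: payoffs -4, 1, -8, -6 → best response Medium.
Plant 1 against High: payoffs -8, 9, -9, 8 → best response Medium.
Plant 2 against Low: payoffs 2, -4, -6, 9 → best response High.
Plant 2 against Medium: payoffs 2, -7, -8, -9 → best response Idle.
Plant 2 against High: payoffs 5, -1, -9, 3 → best response Idle.
Plant 2 against Max: payoffs -8, -3, 9, -9 → best response Medium.
No profile is a mutual best response for all players.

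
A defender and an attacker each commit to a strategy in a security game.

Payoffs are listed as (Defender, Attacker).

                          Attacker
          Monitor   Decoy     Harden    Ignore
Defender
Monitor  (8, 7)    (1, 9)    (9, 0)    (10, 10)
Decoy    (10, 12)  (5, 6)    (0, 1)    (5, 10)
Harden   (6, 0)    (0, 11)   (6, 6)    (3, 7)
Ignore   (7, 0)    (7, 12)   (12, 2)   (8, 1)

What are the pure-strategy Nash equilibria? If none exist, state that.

(Monitor, Ignore) and (Decoy, Monitor) and (Ignore, Decoy)

Defender against Monitor: payoffs 8, 10, 6, 7 → best response Decoy.
Defender against Decoy: payoffs 1, 5, 0, 7 → best response Ignore.
Defender against Harden: payoffs 9, 0, 6, 12 → best response Ignore.
Defender against Ignore: payoffs 10, 5, 3, 8 → best response Monitor.
Attacker against Monitor: payoffs 7, 9, 0, 10 → best response Ignore.
Attacker against Decoy: payoffs 12, 6, 1, 10 → best response Monitor.
Attacker against Harden: payoffs 0, 11, 6, 7 → best response Decoy.
Attacker against Ignore: payoffs 0, 12, 2, 1 → best response Decoy.
Mutual best responses: (Monitor, Ignore); (Decoy, Monitor); (Ignore, Decoy).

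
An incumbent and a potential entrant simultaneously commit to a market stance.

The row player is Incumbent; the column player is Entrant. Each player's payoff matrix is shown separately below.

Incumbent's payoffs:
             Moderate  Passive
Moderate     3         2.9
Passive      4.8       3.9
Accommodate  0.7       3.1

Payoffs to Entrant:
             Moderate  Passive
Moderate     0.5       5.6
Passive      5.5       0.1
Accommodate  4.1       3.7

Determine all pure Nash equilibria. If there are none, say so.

Pure NE: (Passive, Moderate)

Incumbent against Moderate: payoffs 3, 4.8, 0.7 → best response Passive.
Incumbent against Passive: payoffs 2.9, 3.9, 3.1 → best response Passive.
Entrant against Moderate: payoffs 0.5, 5.6 → best response Passive.
Entrant against Passive: payoffs 5.5, 0.1 → best response Moderate.
Entrant against Accommodate: payoffs 4.1, 3.7 → best response Moderate.
Mutual best responses: (Passive, Moderate).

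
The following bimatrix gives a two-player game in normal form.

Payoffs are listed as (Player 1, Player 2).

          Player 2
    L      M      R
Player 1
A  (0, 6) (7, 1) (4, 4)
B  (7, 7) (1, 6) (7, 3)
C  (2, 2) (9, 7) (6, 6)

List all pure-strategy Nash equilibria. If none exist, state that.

Pure-strategy Nash equilibria: (B, L) and (C, M)

For each player, find the best response to each opponent profile; mutual best responses are the pure NE.
Player 1 against L: payoffs 0, 7, 2 → best response B.
Player 1 against M: payoffs 7, 1, 9 → best response C.
Player 1 against R: payoffs 4, 7, 6 → best response B.
Player 2 against A: payoffs 6, 1, 4 → best response L.
Player 2 against B: payoffs 7, 6, 3 → best response L.
Player 2 against C: payoffs 2, 7, 6 → best response M.
Mutual best responses: (B, L); (C, M).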